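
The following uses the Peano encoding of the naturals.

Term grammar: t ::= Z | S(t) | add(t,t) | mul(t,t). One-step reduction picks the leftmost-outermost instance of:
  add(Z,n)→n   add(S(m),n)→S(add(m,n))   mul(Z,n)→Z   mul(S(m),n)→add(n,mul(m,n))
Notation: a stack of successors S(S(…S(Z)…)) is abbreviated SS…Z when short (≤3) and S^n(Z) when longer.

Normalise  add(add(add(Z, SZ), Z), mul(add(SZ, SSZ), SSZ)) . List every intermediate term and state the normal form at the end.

  start: add(add(add(Z, SZ), Z), mul(add(SZ, SSZ), SSZ))
  →1  add(add(SZ, Z), mul(add(SZ, SSZ), SSZ))
  →2  add(S(add(Z, Z)), mul(add(SZ, SSZ), SSZ))
  →3  S(add(add(Z, Z), mul(add(SZ, SSZ), SSZ)))
  →4  S(add(Z, mul(add(SZ, SSZ), SSZ)))
  →5  S(mul(add(SZ, SSZ), SSZ))
  →6  S(mul(S(add(Z, SSZ)), SSZ))
  →7  S(add(SSZ, mul(add(Z, SSZ), SSZ)))
  →8  S(S(add(SZ, mul(add(Z, SSZ), SSZ))))
  →9  S(S(S(add(Z, mul(add(Z, SSZ), SSZ)))))
  →10  S(S(S(mul(add(Z, SSZ), SSZ))))
  →11  S(S(S(mul(SSZ, SSZ))))
  →12  S(S(S(add(SSZ, mul(SZ, SSZ)))))
  →13  S(S(S(S(add(SZ, mul(SZ, SSZ))))))
  →14  S(S(S(S(S(add(Z, mul(SZ, SSZ)))))))
  →15  S(S(S(S(S(mul(SZ, SSZ))))))
  →16  S(S(S(S(S(add(SSZ, mul(Z, SSZ)))))))
  →17  S(S(S(S(S(S(add(SZ, mul(Z, SSZ))))))))
  →18  S(S(S(S(S(S(S(add(Z, mul(Z, SSZ)))))))))
  →19  S(S(S(S(S(S(S(mul(Z, SSZ))))))))
  →20  S^7(Z)

Answer: normal form = S^7(Z)  (in 20 steps)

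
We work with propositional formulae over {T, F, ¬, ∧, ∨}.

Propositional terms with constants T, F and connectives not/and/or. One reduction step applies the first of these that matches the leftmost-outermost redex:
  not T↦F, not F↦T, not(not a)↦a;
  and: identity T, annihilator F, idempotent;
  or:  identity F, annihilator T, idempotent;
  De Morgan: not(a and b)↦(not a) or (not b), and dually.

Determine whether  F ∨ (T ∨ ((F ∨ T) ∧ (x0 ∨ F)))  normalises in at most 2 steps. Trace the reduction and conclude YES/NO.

Answer: YES — reaches normal form T in 2 ≤ 2 steps

Derivation:
  start: F ∨ (T ∨ ((F ∨ T) ∧ (x0 ∨ F)))
  step 1: T ∨ ((F ∨ T) ∧ (x0 ∨ F))
  step 2: T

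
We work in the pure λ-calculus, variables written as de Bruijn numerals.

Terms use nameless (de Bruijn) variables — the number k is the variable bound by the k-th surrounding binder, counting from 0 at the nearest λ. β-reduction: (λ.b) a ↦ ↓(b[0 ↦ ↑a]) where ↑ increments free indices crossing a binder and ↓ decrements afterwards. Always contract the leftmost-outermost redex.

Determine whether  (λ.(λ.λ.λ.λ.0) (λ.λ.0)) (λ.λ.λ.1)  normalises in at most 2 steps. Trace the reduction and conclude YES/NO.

  start: (λ.(λ.λ.λ.λ.0) (λ.λ.0)) (λ.λ.λ.1)
  [1] (λ.λ.λ.λ.0) (λ.λ.0)
  [2] λ.λ.λ.0

Answer: YES — reaches normal form λ.λ.λ.0 in 2 ≤ 2 steps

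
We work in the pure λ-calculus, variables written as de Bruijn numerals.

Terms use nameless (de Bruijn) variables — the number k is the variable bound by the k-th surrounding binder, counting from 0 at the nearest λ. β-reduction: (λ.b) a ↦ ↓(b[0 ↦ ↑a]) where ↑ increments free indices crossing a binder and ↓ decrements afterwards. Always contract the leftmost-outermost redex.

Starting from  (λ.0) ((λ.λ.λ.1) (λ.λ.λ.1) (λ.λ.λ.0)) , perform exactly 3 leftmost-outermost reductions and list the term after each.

Answer: after 3 steps: λ.λ.λ.λ.0

Working:
  start: (λ.0) ((λ.λ.λ.1) (λ.λ.λ.1) (λ.λ.λ.0))
  step 1: (λ.λ.λ.1) (λ.λ.λ.1) (λ.λ.λ.0)
  step 2: (λ.λ.1) (λ.λ.λ.0)
  step 3: λ.λ.λ.λ.0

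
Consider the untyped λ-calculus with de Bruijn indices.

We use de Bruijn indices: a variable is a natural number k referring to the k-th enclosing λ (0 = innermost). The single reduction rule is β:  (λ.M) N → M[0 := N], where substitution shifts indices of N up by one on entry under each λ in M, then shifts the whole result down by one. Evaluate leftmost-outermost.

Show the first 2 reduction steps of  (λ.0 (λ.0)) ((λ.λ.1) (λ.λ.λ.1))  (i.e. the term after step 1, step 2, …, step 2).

Answer: after 2 steps: (λ.λ.λ.λ.1) (λ.0)

Reduction:
  start: (λ.0 (λ.0)) ((λ.λ.1) (λ.λ.λ.1))
  [1] (λ.λ.1) (λ.λ.λ.1) (λ.0)
  [2] (λ.λ.λ.λ.1) (λ.0)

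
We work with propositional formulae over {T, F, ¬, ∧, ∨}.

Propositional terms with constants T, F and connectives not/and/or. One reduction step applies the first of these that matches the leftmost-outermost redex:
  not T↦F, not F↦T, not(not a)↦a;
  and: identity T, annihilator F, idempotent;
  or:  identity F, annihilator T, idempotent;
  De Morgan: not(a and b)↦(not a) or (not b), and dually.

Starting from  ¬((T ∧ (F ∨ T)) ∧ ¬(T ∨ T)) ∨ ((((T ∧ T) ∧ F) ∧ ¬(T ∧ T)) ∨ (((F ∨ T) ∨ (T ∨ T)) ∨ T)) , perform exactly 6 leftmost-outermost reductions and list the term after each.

  start: ¬((T ∧ (F ∨ T)) ∧ ¬(T ∨ T)) ∨ ((((T ∧ T) ∧ F) ∧ ¬(T ∧ T)) ∨ (((F ∨ T) ∨ (T ∨ T)) ∨ T))
  step 1: (¬(T ∧ (F ∨ T)) ∨ ¬¬(T ∨ T)) ∨ ((((T ∧ T) ∧ F) ∧ ¬(T ∧ T)) ∨ (((F ∨ T) ∨ (T ∨ T)) ∨ T))
  step 2: ((¬T ∨ ¬(F ∨ T)) ∨ ¬¬(T ∨ T)) ∨ ((((T ∧ T) ∧ F) ∧ ¬(T ∧ T)) ∨ (((F ∨ T) ∨ (T ∨ T)) ∨ T))
  step 3: ((F ∨ ¬(F ∨ T)) ∨ ¬¬(T ∨ T)) ∨ ((((T ∧ T) ∧ F) ∧ ¬(T ∧ T)) ∨ (((F ∨ T) ∨ (T ∨ T)) ∨ T))
  step 4: (¬(F ∨ T) ∨ ¬¬(T ∨ T)) ∨ ((((T ∧ T) ∧ F) ∧ ¬(T ∧ T)) ∨ (((F ∨ T) ∨ (T ∨ T)) ∨ T))
  step 5: ((¬F ∧ ¬T) ∨ ¬¬(T ∨ T)) ∨ ((((T ∧ T) ∧ F) ∧ ¬(T ∧ T)) ∨ (((F ∨ T) ∨ (T ∨ T)) ∨ T))
  step 6: ((T ∧ ¬T) ∨ ¬¬(T ∨ T)) ∨ ((((T ∧ T) ∧ F) ∧ ¬(T ∧ T)) ∨ (((F ∨ T) ∨ (T ∨ T)) ∨ T))

Answer: after 6 steps: ((T ∧ ¬T) ∨ ¬¬(T ∨ T)) ∨ ((((T ∧ T) ∧ F) ∧ ¬(T ∧ T)) ∨ (((F ∨ T) ∨ (T ∨ T)) ∨ T))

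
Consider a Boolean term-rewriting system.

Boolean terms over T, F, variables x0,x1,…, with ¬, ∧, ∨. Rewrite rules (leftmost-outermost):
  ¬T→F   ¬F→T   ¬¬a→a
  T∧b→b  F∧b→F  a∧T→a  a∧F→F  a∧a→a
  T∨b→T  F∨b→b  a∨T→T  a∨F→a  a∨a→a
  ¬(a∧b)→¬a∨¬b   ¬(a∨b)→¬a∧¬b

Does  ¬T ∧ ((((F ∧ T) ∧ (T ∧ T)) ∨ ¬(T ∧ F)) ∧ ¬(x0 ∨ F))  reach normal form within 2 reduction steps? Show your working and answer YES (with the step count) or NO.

Answer: YES — reaches normal form F in 2 ≤ 2 steps

Reduction:
  start: ¬T ∧ ((((F ∧ T) ∧ (T ∧ T)) ∨ ¬(T ∧ F)) ∧ ¬(x0 ∨ F))
  [1] F ∧ ((((F ∧ T) ∧ (T ∧ T)) ∨ ¬(T ∧ F)) ∧ ¬(x0 ∨ F))
  [2] F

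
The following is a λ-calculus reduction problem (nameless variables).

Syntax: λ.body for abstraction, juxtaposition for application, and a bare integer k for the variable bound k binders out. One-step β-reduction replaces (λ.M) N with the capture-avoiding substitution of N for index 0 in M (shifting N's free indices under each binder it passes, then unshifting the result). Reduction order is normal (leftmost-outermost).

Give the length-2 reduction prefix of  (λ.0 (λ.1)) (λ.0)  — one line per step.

Answer: after 2 steps: λ.λ.0

Derivation:
  start: (λ.0 (λ.1)) (λ.0)
  →1  (λ.0) (λ.λ.0)
  →2  λ.λ.0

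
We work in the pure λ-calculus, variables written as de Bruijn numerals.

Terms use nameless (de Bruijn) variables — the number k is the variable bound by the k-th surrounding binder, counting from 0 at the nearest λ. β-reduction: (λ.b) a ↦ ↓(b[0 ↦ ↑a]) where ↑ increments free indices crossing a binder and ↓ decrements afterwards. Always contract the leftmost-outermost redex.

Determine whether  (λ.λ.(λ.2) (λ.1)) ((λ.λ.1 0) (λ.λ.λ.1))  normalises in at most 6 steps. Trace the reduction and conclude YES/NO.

  start: (λ.λ.(λ.2) (λ.1)) ((λ.λ.1 0) (λ.λ.λ.1))
  [1] λ.(λ.(λ.λ.1 0) (λ.λ.λ.1)) (λ.1)
  [2] λ.(λ.λ.1 0) (λ.λ.λ.1)
  [3] λ.λ.(λ.λ.λ.1) 0
  [4] λ.λ.λ.λ.1

Answer: YES — reaches normal form λ.λ.λ.λ.1 in 4 ≤ 6 steps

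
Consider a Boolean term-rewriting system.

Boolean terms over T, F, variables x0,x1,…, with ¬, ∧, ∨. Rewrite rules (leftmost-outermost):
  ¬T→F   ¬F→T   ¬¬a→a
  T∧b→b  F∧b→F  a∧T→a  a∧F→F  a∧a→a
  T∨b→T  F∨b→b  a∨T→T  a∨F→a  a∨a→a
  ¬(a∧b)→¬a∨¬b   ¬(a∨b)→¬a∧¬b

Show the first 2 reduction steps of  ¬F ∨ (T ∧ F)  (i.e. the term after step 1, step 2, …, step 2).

  start: ¬F ∨ (T ∧ F)
  [1] T ∨ (T ∧ F)
  [2] T

Answer: after 2 steps: T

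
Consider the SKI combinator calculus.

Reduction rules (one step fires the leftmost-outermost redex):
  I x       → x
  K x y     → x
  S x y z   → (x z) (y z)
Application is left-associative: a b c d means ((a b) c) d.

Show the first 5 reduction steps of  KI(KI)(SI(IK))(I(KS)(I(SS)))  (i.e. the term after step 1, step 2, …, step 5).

Answer: after 5 steps: KS(I(SS))(IK(I(KS)(I(SS))))

Derivation:
  start: KI(KI)(SI(IK))(I(KS)(I(SS)))
  →1  I(SI(IK))(I(KS)(I(SS)))
  →2  SI(IK)(I(KS)(I(SS)))
  →3  I(I(KS)(I(SS)))(IK(I(KS)(I(SS))))
  →4  I(KS)(I(SS))(IK(I(KS)(I(SS))))
  →5  KS(I(SS))(IK(I(KS)(I(SS))))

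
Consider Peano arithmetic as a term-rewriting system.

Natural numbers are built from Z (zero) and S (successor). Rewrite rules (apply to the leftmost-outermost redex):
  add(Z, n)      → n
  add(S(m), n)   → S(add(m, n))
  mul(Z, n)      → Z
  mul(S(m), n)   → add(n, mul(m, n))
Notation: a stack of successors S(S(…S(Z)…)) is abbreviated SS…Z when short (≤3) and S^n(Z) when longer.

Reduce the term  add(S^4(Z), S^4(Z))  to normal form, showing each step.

Answer: normal form = S^8(Z)  (in 5 steps)

Derivation:
  start: add(S^4(Z), S^4(Z))
  →1  S(add(SSSZ, S^4(Z)))
  →2  S(S(add(SSZ, S^4(Z))))
  →3  S(S(S(add(SZ, S^4(Z)))))
  →4  S(S(S(S(add(Z, S^4(Z))))))
  →5  S^8(Z)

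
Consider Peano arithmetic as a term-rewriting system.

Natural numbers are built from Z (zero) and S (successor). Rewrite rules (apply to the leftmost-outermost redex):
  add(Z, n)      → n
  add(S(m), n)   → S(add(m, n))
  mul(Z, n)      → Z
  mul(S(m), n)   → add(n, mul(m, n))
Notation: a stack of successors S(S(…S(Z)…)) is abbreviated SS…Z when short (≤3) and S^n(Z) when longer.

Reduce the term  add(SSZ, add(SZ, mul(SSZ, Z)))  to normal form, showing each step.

  start: add(SSZ, add(SZ, mul(SSZ, Z)))
  →1  S(add(SZ, add(SZ, mul(SSZ, Z))))
  →2  S(S(add(Z, add(SZ, mul(SSZ, Z)))))
  →3  S(S(add(SZ, mul(SSZ, Z))))
  →4  S(S(S(add(Z, mul(SSZ, Z)))))
  →5  S(S(S(mul(SSZ, Z))))
  →6  S(S(S(add(Z, mul(SZ, Z)))))
  →7  S(S(S(mul(SZ, Z))))
  →8  S(S(S(add(Z, mul(Z, Z)))))
  →9  S(S(S(mul(Z, Z))))
  →10  SSSZ

Answer: normal form = SSSZ  (in 10 steps)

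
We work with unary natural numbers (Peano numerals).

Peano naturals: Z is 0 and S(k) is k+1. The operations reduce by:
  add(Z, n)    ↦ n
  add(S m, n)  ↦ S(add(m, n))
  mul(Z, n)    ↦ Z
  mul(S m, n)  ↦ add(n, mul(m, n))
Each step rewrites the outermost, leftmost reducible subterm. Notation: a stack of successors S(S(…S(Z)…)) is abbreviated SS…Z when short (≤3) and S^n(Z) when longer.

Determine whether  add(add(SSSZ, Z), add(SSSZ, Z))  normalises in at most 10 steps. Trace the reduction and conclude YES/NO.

Answer: NO — after 10 steps the term is S(S(S(S(S(add(SZ, Z)))))), not yet normal

Derivation:
  start: add(add(SSSZ, Z), add(SSSZ, Z))
  [1] add(S(add(SSZ, Z)), add(SSSZ, Z))
  [2] S(add(add(SSZ, Z), add(SSSZ, Z)))
  [3] S(add(S(add(SZ, Z)), add(SSSZ, Z)))
  [4] S(S(add(add(SZ, Z), add(SSSZ, Z))))
  [5] S(S(add(S(add(Z, Z)), add(SSSZ, Z))))
  [6] S(S(S(add(add(Z, Z), add(SSSZ, Z)))))
  [7] S(S(S(add(Z, add(SSSZ, Z)))))
  [8] S(S(S(add(SSSZ, Z))))
  [9] S(S(S(S(add(SSZ, Z)))))
  [10] S(S(S(S(S(add(SZ, Z))))))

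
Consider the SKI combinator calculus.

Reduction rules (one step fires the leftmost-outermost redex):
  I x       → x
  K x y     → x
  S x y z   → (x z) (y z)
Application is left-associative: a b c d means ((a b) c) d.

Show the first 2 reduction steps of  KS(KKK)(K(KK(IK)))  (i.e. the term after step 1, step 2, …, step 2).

  start: KS(KKK)(K(KK(IK)))
  [1] S(K(KK(IK)))
  [2] S(KK)

Answer: after 2 steps: S(KK)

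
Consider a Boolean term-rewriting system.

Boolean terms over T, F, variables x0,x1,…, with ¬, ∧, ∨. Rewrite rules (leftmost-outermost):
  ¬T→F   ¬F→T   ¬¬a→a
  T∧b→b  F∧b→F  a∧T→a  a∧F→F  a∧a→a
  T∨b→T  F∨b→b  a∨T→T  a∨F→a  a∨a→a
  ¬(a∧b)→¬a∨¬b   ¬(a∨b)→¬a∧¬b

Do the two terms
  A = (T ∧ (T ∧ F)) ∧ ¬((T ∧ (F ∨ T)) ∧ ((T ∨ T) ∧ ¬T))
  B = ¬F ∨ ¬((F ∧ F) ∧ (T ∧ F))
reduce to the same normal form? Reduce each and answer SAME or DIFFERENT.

Answer: DIFFERENT — A ⇓ F, B ⇓ T

Working:
Term A:
  start: (T ∧ (T ∧ F)) ∧ ¬((T ∧ (F ∨ T)) ∧ ((T ∨ T) ∧ ¬T))
  →1  (T ∧ F) ∧ ¬((T ∧ (F ∨ T)) ∧ ((T ∨ T) ∧ ¬T))
  →2  F ∧ ¬((T ∧ (F ∨ T)) ∧ ((T ∨ T) ∧ ¬T))
  →3  F

Term B:
  start: ¬F ∨ ¬((F ∧ F) ∧ (T ∧ F))
  →1  T ∨ ¬((F ∧ F) ∧ (T ∧ F))
  →2  T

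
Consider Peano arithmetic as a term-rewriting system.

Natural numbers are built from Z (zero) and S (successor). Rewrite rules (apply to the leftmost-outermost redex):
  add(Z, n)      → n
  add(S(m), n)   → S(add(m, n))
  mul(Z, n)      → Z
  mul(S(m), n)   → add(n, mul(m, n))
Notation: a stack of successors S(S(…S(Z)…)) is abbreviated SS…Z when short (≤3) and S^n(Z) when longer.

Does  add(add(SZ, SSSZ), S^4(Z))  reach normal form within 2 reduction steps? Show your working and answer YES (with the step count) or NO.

  start: add(add(SZ, SSSZ), S^4(Z))
  [1] add(S(add(Z, SSSZ)), S^4(Z))
  [2] S(add(add(Z, SSSZ), S^4(Z)))

Answer: NO — after 2 steps the term is S(add(add(Z, SSSZ), S^4(Z))), not yet normal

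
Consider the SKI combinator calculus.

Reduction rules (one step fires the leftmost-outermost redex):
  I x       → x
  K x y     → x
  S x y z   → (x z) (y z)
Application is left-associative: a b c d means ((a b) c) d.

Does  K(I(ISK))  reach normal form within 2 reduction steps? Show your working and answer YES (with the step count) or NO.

  start: K(I(ISK))
  step 1: K(ISK)
  step 2: K(SK)

Answer: YES — reaches normal form K(SK) in 2 ≤ 2 steps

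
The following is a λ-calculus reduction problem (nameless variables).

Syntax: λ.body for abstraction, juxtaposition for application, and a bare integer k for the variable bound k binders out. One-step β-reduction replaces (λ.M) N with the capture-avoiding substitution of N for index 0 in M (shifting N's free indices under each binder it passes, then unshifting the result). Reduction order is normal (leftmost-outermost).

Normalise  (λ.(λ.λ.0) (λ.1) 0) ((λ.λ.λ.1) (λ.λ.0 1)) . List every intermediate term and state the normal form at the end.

  start: (λ.(λ.λ.0) (λ.1) 0) ((λ.λ.λ.1) (λ.λ.0 1))
  [1] (λ.λ.0) (λ.(λ.λ.λ.1) (λ.λ.0 1)) ((λ.λ.λ.1) (λ.λ.0 1))
  [2] (λ.0) ((λ.λ.λ.1) (λ.λ.0 1))
  [3] (λ.λ.λ.1) (λ.λ.0 1)
  [4] λ.λ.1

Answer: normal form = λ.λ.1  (in 4 steps)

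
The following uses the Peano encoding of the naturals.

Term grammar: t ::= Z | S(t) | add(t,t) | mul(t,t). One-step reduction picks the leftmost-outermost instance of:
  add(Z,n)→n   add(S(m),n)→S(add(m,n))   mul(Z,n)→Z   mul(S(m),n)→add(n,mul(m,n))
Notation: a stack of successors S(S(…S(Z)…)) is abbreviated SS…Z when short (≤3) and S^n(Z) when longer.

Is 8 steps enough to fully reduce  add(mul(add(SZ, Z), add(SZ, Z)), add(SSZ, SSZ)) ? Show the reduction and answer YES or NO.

  start: add(mul(add(SZ, Z), add(SZ, Z)), add(SSZ, SSZ))
  step 1: add(mul(S(add(Z, Z)), add(SZ, Z)), add(SSZ, SSZ))
  step 2: add(add(add(SZ, Z), mul(add(Z, Z), add(SZ, Z))), add(SSZ, SSZ))
  step 3: add(add(S(add(Z, Z)), mul(add(Z, Z), add(SZ, Z))), add(SSZ, SSZ))
  step 4: add(S(add(add(Z, Z), mul(add(Z, Z), add(SZ, Z)))), add(SSZ, SSZ))
  step 5: S(add(add(add(Z, Z), mul(add(Z, Z), add(SZ, Z))), add(SSZ, SSZ)))
  step 6: S(add(add(Z, mul(add(Z, Z), add(SZ, Z))), add(SSZ, SSZ)))
  step 7: S(add(mul(add(Z, Z), add(SZ, Z)), add(SSZ, SSZ)))
  step 8: S(add(mul(Z, add(SZ, Z)), add(SSZ, SSZ)))

Answer: NO — after 8 steps the term is S(add(mul(Z, add(SZ, Z)), add(SSZ, SSZ))), not yet normal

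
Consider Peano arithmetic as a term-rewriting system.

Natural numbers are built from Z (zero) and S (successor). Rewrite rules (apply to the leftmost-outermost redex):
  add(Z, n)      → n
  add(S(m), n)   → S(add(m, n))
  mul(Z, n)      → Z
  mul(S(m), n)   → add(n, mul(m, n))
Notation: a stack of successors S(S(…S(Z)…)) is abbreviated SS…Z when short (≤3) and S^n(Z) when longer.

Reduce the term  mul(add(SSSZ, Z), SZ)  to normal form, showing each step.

  start: mul(add(SSSZ, Z), SZ)
  [1] mul(S(add(SSZ, Z)), SZ)
  [2] add(SZ, mul(add(SSZ, Z), SZ))
  [3] S(add(Z, mul(add(SSZ, Z), SZ)))
  [4] S(mul(add(SSZ, Z), SZ))
  [5] S(mul(S(add(SZ, Z)), SZ))
  [6] S(add(SZ, mul(add(SZ, Z), SZ)))
  [7] S(S(add(Z, mul(add(SZ, Z), SZ))))
  [8] S(S(mul(add(SZ, Z), SZ)))
  [9] S(S(mul(S(add(Z, Z)), SZ)))
  [10] S(S(add(SZ, mul(add(Z, Z), SZ))))
  [11] S(S(S(add(Z, mul(add(Z, Z), SZ)))))
  [12] S(S(S(mul(add(Z, Z), SZ))))
  [13] S(S(S(mul(Z, SZ))))
  [14] SSSZ

Answer: normal form = SSSZ  (in 14 steps)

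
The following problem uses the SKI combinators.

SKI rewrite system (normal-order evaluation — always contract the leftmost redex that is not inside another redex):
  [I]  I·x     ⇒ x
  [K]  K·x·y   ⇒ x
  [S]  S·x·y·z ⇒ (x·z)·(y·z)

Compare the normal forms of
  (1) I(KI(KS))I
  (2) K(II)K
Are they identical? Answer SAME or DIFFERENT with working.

Answer: SAME — A ⇓ I, B ⇓ I

Reduction:
Term A:
  start: I(KI(KS))I
  →1  KI(KS)I
  →2  II
  →3  I

Term B:
  start: K(II)K
  →1  II
  →2  I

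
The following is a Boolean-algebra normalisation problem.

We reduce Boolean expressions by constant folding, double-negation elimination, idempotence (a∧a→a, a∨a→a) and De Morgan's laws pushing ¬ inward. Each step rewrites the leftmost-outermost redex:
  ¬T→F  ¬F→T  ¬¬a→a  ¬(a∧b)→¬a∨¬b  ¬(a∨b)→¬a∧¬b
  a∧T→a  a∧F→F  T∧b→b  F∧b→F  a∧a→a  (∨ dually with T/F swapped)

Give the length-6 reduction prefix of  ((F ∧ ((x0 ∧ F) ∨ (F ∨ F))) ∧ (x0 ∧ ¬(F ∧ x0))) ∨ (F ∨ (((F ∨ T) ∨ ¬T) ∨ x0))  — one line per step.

Answer: after 6 steps: T ∨ x0

Derivation:
  start: ((F ∧ ((x0 ∧ F) ∨ (F ∨ F))) ∧ (x0 ∧ ¬(F ∧ x0))) ∨ (F ∨ (((F ∨ T) ∨ ¬T) ∨ x0))
  [1] (F ∧ (x0 ∧ ¬(F ∧ x0))) ∨ (F ∨ (((F ∨ T) ∨ ¬T) ∨ x0))
  [2] F ∨ (F ∨ (((F ∨ T) ∨ ¬T) ∨ x0))
  [3] F ∨ (((F ∨ T) ∨ ¬T) ∨ x0)
  [4] ((F ∨ T) ∨ ¬T) ∨ x0
  [5] (T ∨ ¬T) ∨ x0
  [6] T ∨ x0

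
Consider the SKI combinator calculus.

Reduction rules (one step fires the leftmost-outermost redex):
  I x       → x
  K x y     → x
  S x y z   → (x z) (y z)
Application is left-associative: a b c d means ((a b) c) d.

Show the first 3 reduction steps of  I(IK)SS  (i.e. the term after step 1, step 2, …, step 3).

Answer: after 3 steps: S

Derivation:
  start: I(IK)SS
  step 1: IKSS
  step 2: KSS
  step 3: S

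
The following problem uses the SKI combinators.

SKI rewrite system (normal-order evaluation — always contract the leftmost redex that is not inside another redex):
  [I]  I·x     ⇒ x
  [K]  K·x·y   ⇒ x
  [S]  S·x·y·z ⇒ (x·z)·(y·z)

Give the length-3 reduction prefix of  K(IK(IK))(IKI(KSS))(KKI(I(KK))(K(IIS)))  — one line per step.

  start: K(IK(IK))(IKI(KSS))(KKI(I(KK))(K(IIS)))
  →1  IK(IK)(KKI(I(KK))(K(IIS)))
  →2  K(IK)(KKI(I(KK))(K(IIS)))
  →3  IK

Answer: after 3 steps: IK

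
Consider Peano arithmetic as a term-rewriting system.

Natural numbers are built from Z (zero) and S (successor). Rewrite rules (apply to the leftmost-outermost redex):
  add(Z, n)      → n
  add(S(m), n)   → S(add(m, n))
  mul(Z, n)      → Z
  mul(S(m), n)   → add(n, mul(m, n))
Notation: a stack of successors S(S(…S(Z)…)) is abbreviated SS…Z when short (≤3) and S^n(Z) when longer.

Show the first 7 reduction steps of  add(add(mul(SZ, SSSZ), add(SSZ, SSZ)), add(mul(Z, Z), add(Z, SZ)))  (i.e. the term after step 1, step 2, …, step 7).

  start: add(add(mul(SZ, SSSZ), add(SSZ, SSZ)), add(mul(Z, Z), add(Z, SZ)))
  step 1: add(add(add(SSSZ, mul(Z, SSSZ)), add(SSZ, SSZ)), add(mul(Z, Z), add(Z, SZ)))
  step 2: add(add(S(add(SSZ, mul(Z, SSSZ))), add(SSZ, SSZ)), add(mul(Z, Z), add(Z, SZ)))
  step 3: add(S(add(add(SSZ, mul(Z, SSSZ)), add(SSZ, SSZ))), add(mul(Z, Z), add(Z, SZ)))
  step 4: S(add(add(add(SSZ, mul(Z, SSSZ)), add(SSZ, SSZ)), add(mul(Z, Z), add(Z, SZ))))
  step 5: S(add(add(S(add(SZ, mul(Z, SSSZ))), add(SSZ, SSZ)), add(mul(Z, Z), add(Z, SZ))))
  step 6: S(add(S(add(add(SZ, mul(Z, SSSZ)), add(SSZ, SSZ))), add(mul(Z, Z), add(Z, SZ))))
  step 7: S(S(add(add(add(SZ, mul(Z, SSSZ)), add(SSZ, SSZ)), add(mul(Z, Z), add(Z, SZ)))))

Answer: after 7 steps: S(S(add(add(add(SZ, mul(Z, SSSZ)), add(SSZ, SSZ)), add(mul(Z, Z), add(Z, SZ)))))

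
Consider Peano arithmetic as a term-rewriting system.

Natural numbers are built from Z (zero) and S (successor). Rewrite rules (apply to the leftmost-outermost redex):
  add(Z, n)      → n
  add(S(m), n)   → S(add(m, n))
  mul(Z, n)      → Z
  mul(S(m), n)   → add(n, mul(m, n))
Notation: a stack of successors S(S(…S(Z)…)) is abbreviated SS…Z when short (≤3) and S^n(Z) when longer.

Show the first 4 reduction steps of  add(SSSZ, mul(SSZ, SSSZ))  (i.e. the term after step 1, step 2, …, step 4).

  start: add(SSSZ, mul(SSZ, SSSZ))
  step 1: S(add(SSZ, mul(SSZ, SSSZ)))
  step 2: S(S(add(SZ, mul(SSZ, SSSZ))))
  step 3: S(S(S(add(Z, mul(SSZ, SSSZ)))))
  step 4: S(S(S(mul(SSZ, SSSZ))))

Answer: after 4 steps: S(S(S(mul(SSZ, SSSZ))))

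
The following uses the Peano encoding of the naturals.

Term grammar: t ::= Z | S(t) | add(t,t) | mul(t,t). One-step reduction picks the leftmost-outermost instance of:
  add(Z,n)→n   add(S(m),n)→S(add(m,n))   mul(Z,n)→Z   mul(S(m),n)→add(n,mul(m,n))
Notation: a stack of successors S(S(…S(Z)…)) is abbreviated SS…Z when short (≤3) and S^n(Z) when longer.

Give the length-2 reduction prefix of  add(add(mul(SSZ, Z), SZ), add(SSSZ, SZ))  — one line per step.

  start: add(add(mul(SSZ, Z), SZ), add(SSSZ, SZ))
  step 1: add(add(add(Z, mul(SZ, Z)), SZ), add(SSSZ, SZ))
  step 2: add(add(mul(SZ, Z), SZ), add(SSSZ, SZ))

Answer: after 2 steps: add(add(mul(SZ, Z), SZ), add(SSSZ, SZ))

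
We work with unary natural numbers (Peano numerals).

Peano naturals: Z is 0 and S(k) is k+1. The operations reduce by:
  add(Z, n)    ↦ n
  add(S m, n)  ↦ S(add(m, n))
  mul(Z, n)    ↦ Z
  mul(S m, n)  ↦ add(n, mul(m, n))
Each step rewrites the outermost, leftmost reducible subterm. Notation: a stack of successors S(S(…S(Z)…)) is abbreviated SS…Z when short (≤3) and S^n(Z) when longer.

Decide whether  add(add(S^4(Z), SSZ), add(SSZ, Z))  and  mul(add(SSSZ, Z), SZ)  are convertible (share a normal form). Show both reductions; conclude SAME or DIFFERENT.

Answer: DIFFERENT — A ⇓ S^8(Z), B ⇓ SSSZ

Working:
Term A:
  start: add(add(S^4(Z), SSZ), add(SSZ, Z))
  step 1: add(S(add(SSSZ, SSZ)), add(SSZ, Z))
  step 2: S(add(add(SSSZ, SSZ), add(SSZ, Z)))
  step 3: S(add(S(add(SSZ, SSZ)), add(SSZ, Z)))
  step 4: S(S(add(add(SSZ, SSZ), add(SSZ, Z))))
  step 5: S(S(add(S(add(SZ, SSZ)), add(SSZ, Z))))
  step 6: S(S(S(add(add(SZ, SSZ), add(SSZ, Z)))))
  step 7: S(S(S(add(S(add(Z, SSZ)), add(SSZ, Z)))))
  step 8: S(S(S(S(add(add(Z, SSZ), add(SSZ, Z))))))
  step 9: S(S(S(S(add(SSZ, add(SSZ, Z))))))
  step 10: S(S(S(S(S(add(SZ, add(SSZ, Z)))))))
  step 11: S(S(S(S(S(S(add(Z, add(SSZ, Z))))))))
  step 12: S(S(S(S(S(S(add(SSZ, Z)))))))
  step 13: S(S(S(S(S(S(S(add(SZ, Z))))))))
  step 14: S(S(S(S(S(S(S(S(add(Z, Z)))))))))
  step 15: S^8(Z)

Term B:
  start: mul(add(SSSZ, Z), SZ)
  step 1: mul(S(add(SSZ, Z)), SZ)
  step 2: add(SZ, mul(add(SSZ, Z), SZ))
  step 3: S(add(Z, mul(add(SSZ, Z), SZ)))
  step 4: S(mul(add(SSZ, Z), SZ))
  step 5: S(mul(S(add(SZ, Z)), SZ))
  step 6: S(add(SZ, mul(add(SZ, Z), SZ)))
  step 7: S(S(add(Z, mul(add(SZ, Z), SZ))))
  step 8: S(S(mul(add(SZ, Z), SZ)))
  step 9: S(S(mul(S(add(Z, Z)), SZ)))
  step 10: S(S(add(SZ, mul(add(Z, Z), SZ))))
  step 11: S(S(S(add(Z, mul(add(Z, Z), SZ)))))
  step 12: S(S(S(mul(add(Z, Z), SZ))))
  step 13: S(S(S(mul(Z, SZ))))
  step 14: SSSZ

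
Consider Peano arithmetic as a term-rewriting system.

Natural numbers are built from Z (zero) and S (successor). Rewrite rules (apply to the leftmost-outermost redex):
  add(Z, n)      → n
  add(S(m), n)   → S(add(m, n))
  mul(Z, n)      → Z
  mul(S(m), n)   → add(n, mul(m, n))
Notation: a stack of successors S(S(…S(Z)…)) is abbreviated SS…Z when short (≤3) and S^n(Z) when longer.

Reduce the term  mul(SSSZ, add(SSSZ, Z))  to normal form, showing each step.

Answer: normal form = S^9(Z)  (in 28 steps)

Reduction:
  start: mul(SSSZ, add(SSSZ, Z))
  →1  add(add(SSSZ, Z), mul(SSZ, add(SSSZ, Z)))
  →2  add(S(add(SSZ, Z)), mul(SSZ, add(SSSZ, Z)))
  →3  S(add(add(SSZ, Z), mul(SSZ, add(SSSZ, Z))))
  →4  S(add(S(add(SZ, Z)), mul(SSZ, add(SSSZ, Z))))
  →5  S(S(add(add(SZ, Z), mul(SSZ, add(SSSZ, Z)))))
  →6  S(S(add(S(add(Z, Z)), mul(SSZ, add(SSSZ, Z)))))
  →7  S(S(S(add(add(Z, Z), mul(SSZ, add(SSSZ, Z))))))
  →8  S(S(S(add(Z, mul(SSZ, add(SSSZ, Z))))))
  →9  S(S(S(mul(SSZ, add(SSSZ, Z)))))
  →10  S(S(S(add(add(SSSZ, Z), mul(SZ, add(SSSZ, Z))))))
  →11  S(S(S(add(S(add(SSZ, Z)), mul(SZ, add(SSSZ, Z))))))
  →12  S(S(S(S(add(add(SSZ, Z), mul(SZ, add(SSSZ, Z)))))))
  →13  S(S(S(S(add(S(add(SZ, Z)), mul(SZ, add(SSSZ, Z)))))))
  →14  S(S(S(S(S(add(add(SZ, Z), mul(SZ, add(SSSZ, Z))))))))
  →15  S(S(S(S(S(add(S(add(Z, Z)), mul(SZ, add(SSSZ, Z))))))))
  →16  S(S(S(S(S(S(add(add(Z, Z), mul(SZ, add(SSSZ, Z)))))))))
  →17  S(S(S(S(S(S(add(Z, mul(SZ, add(SSSZ, Z)))))))))
  →18  S(S(S(S(S(S(mul(SZ, add(SSSZ, Z))))))))
  →19  S(S(S(S(S(S(add(add(SSSZ, Z), mul(Z, add(SSSZ, Z)))))))))
  →20  S(S(S(S(S(S(add(S(add(SSZ, Z)), mul(Z, add(SSSZ, Z)))))))))
  →21  S(S(S(S(S(S(S(add(add(SSZ, Z), mul(Z, add(SSSZ, Z))))))))))
  →22  S(S(S(S(S(S(S(add(S(add(SZ, Z)), mul(Z, add(SSSZ, Z))))))))))
  →23  S(S(S(S(S(S(S(S(add(add(SZ, Z), mul(Z, add(SSSZ, Z)))))))))))
  →24  S(S(S(S(S(S(S(S(add(S(add(Z, Z)), mul(Z, add(SSSZ, Z)))))))))))
  →25  S(S(S(S(S(S(S(S(S(add(add(Z, Z), mul(Z, add(SSSZ, Z))))))))))))
  →26  S(S(S(S(S(S(S(S(S(add(Z, mul(Z, add(SSSZ, Z))))))))))))
  →27  S(S(S(S(S(S(S(S(S(mul(Z, add(SSSZ, Z)))))))))))
  →28  S^9(Z)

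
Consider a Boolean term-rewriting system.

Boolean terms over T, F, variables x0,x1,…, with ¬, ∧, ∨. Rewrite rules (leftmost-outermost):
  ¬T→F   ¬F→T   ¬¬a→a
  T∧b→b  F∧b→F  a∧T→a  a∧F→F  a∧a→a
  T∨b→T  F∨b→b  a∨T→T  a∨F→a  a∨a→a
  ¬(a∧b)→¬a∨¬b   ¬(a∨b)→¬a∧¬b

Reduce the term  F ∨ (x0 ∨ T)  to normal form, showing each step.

Answer: normal form = T  (in 2 steps)

Derivation:
  start: F ∨ (x0 ∨ T)
  step 1: x0 ∨ T
  step 2: T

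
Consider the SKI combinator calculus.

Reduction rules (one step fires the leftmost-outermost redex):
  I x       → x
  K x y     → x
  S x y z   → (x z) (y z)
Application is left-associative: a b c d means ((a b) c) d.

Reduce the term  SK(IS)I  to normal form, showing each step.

Answer: normal form = I  (in 2 steps)

Reduction:
  start: SK(IS)I
  step 1: KI(ISI)
  step 2: I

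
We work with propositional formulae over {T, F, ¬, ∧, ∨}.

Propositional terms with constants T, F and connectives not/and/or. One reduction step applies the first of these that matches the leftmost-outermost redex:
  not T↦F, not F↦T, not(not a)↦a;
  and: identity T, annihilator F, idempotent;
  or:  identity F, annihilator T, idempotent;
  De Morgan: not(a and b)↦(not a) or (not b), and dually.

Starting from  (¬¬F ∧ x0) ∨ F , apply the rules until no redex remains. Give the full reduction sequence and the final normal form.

Answer: normal form = F  (in 3 steps)

Reduction:
  start: (¬¬F ∧ x0) ∨ F
  →1  ¬¬F ∧ x0
  →2  F ∧ x0
  →3  F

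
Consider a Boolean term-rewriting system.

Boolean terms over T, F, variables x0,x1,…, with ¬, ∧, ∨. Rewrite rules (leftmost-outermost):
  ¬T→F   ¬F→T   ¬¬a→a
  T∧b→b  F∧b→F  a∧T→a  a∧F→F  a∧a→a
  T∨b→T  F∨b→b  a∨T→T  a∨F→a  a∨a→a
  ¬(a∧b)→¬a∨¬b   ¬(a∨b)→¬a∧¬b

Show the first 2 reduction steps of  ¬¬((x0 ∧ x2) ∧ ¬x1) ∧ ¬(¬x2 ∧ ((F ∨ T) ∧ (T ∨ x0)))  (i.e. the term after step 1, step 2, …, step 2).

  start: ¬¬((x0 ∧ x2) ∧ ¬x1) ∧ ¬(¬x2 ∧ ((F ∨ T) ∧ (T ∨ x0)))
  step 1: ((x0 ∧ x2) ∧ ¬x1) ∧ ¬(¬x2 ∧ ((F ∨ T) ∧ (T ∨ x0)))
  step 2: ((x0 ∧ x2) ∧ ¬x1) ∧ (¬¬x2 ∨ ¬((F ∨ T) ∧ (T ∨ x0)))

Answer: after 2 steps: ((x0 ∧ x2) ∧ ¬x1) ∧ (¬¬x2 ∨ ¬((F ∨ T) ∧ (T ∨ x0)))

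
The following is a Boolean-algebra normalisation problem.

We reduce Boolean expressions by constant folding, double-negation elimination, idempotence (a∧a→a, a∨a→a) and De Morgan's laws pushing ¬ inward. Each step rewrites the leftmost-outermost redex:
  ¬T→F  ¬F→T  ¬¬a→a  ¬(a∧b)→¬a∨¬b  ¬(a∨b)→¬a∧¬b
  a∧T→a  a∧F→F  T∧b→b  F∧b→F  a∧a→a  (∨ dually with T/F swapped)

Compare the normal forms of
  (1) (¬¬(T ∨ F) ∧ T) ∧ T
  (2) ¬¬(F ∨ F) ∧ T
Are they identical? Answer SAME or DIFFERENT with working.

Term A:
  start: (¬¬(T ∨ F) ∧ T) ∧ T
  →1  ¬¬(T ∨ F) ∧ T
  →2  ¬¬(T ∨ F)
  →3  T ∨ F
  →4  T

Term B:
  start: ¬¬(F ∨ F) ∧ T
  →1  ¬¬(F ∨ F)
  →2  F ∨ F
  →3  F

Answer: DIFFERENT — A ⇓ T, B ⇓ F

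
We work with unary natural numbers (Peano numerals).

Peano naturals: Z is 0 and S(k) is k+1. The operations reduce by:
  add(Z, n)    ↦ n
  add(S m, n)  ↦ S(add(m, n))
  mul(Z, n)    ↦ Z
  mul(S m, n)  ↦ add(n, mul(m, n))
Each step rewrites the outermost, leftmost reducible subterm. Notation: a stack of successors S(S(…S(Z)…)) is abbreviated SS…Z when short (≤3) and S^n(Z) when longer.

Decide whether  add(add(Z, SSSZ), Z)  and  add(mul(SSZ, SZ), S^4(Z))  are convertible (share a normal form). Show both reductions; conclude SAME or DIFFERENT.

Answer: DIFFERENT — A ⇓ SSSZ, B ⇓ S^6(Z)

Working:
Term A:
  start: add(add(Z, SSSZ), Z)
  →1  add(SSSZ, Z)
  →2  S(add(SSZ, Z))
  →3  S(S(add(SZ, Z)))
  →4  S(S(S(add(Z, Z))))
  →5  SSSZ

Term B:
  start: add(mul(SSZ, SZ), S^4(Z))
  →1  add(add(SZ, mul(SZ, SZ)), S^4(Z))
  →2  add(S(add(Z, mul(SZ, SZ))), S^4(Z))
  →3  S(add(add(Z, mul(SZ, SZ)), S^4(Z)))
  →4  S(add(mul(SZ, SZ), S^4(Z)))
  →5  S(add(add(SZ, mul(Z, SZ)), S^4(Z)))
  →6  S(add(S(add(Z, mul(Z, SZ))), S^4(Z)))
  →7  S(S(add(add(Z, mul(Z, SZ)), S^4(Z))))
  →8  S(S(add(mul(Z, SZ), S^4(Z))))
  →9  S(S(add(Z, S^4(Z))))
  →10  S^6(Z)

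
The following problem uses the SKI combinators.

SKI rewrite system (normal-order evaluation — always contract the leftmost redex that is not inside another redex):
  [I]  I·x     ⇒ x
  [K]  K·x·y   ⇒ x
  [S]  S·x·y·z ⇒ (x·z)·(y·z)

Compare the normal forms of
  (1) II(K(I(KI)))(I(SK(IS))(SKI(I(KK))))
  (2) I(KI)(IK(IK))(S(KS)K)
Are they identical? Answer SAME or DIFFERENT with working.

Term A:
  start: II(K(I(KI)))(I(SK(IS))(SKI(I(KK))))
  →1  I(K(I(KI)))(I(SK(IS))(SKI(I(KK))))
  →2  K(I(KI))(I(SK(IS))(SKI(I(KK))))
  →3  I(KI)
  →4  KI

Term B:
  start: I(KI)(IK(IK))(S(KS)K)
  →1  KI(IK(IK))(S(KS)K)
  →2  I(S(KS)K)
  →3  S(KS)K

Answer: DIFFERENT — A ⇓ KI, B ⇓ S(KS)K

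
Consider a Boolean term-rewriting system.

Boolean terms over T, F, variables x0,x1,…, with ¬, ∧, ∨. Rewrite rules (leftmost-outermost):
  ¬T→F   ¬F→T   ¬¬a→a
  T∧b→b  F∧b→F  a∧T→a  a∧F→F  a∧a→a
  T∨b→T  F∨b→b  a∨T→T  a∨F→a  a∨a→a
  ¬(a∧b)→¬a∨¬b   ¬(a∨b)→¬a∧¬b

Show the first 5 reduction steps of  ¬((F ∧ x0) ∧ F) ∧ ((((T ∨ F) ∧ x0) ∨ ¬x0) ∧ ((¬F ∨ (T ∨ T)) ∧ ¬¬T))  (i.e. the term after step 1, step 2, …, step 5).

Answer: after 5 steps: T ∧ ((((T ∨ F) ∧ x0) ∨ ¬x0) ∧ ((¬F ∨ (T ∨ T)) ∧ ¬¬T))

Working:
  start: ¬((F ∧ x0) ∧ F) ∧ ((((T ∨ F) ∧ x0) ∨ ¬x0) ∧ ((¬F ∨ (T ∨ T)) ∧ ¬¬T))
  step 1: (¬(F ∧ x0) ∨ ¬F) ∧ ((((T ∨ F) ∧ x0) ∨ ¬x0) ∧ ((¬F ∨ (T ∨ T)) ∧ ¬¬T))
  step 2: ((¬F ∨ ¬x0) ∨ ¬F) ∧ ((((T ∨ F) ∧ x0) ∨ ¬x0) ∧ ((¬F ∨ (T ∨ T)) ∧ ¬¬T))
  step 3: ((T ∨ ¬x0) ∨ ¬F) ∧ ((((T ∨ F) ∧ x0) ∨ ¬x0) ∧ ((¬F ∨ (T ∨ T)) ∧ ¬¬T))
  step 4: (T ∨ ¬F) ∧ ((((T ∨ F) ∧ x0) ∨ ¬x0) ∧ ((¬F ∨ (T ∨ T)) ∧ ¬¬T))
  step 5: T ∧ ((((T ∨ F) ∧ x0) ∨ ¬x0) ∧ ((¬F ∨ (T ∨ T)) ∧ ¬¬T))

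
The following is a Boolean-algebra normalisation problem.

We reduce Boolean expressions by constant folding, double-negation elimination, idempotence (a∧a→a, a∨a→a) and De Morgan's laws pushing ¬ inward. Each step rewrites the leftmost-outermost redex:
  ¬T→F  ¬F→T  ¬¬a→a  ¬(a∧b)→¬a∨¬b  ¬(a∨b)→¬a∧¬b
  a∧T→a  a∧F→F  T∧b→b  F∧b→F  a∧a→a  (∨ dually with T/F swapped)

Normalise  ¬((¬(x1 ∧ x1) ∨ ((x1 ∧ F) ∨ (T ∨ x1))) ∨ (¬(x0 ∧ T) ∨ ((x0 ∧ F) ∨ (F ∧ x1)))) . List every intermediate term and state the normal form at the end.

Answer: normal form = F  (in 14 steps)

Derivation:
  start: ¬((¬(x1 ∧ x1) ∨ ((x1 ∧ F) ∨ (T ∨ x1))) ∨ (¬(x0 ∧ T) ∨ ((x0 ∧ F) ∨ (F ∧ x1))))
  step 1: ¬(¬(x1 ∧ x1) ∨ ((x1 ∧ F) ∨ (T ∨ x1))) ∧ ¬(¬(x0 ∧ T) ∨ ((x0 ∧ F) ∨ (F ∧ x1)))
  step 2: (¬¬(x1 ∧ x1) ∧ ¬((x1 ∧ F) ∨ (T ∨ x1))) ∧ ¬(¬(x0 ∧ T) ∨ ((x0 ∧ F) ∨ (F ∧ x1)))
  step 3: ((x1 ∧ x1) ∧ ¬((x1 ∧ F) ∨ (T ∨ x1))) ∧ ¬(¬(x0 ∧ T) ∨ ((x0 ∧ F) ∨ (F ∧ x1)))
  step 4: (x1 ∧ ¬((x1 ∧ F) ∨ (T ∨ x1))) ∧ ¬(¬(x0 ∧ T) ∨ ((x0 ∧ F) ∨ (F ∧ x1)))
  step 5: (x1 ∧ (¬(x1 ∧ F) ∧ ¬(T ∨ x1))) ∧ ¬(¬(x0 ∧ T) ∨ ((x0 ∧ F) ∨ (F ∧ x1)))
  step 6: (x1 ∧ ((¬x1 ∨ ¬F) ∧ ¬(T ∨ x1))) ∧ ¬(¬(x0 ∧ T) ∨ ((x0 ∧ F) ∨ (F ∧ x1)))
  step 7: (x1 ∧ ((¬x1 ∨ T) ∧ ¬(T ∨ x1))) ∧ ¬(¬(x0 ∧ T) ∨ ((x0 ∧ F) ∨ (F ∧ x1)))
  step 8: (x1 ∧ (T ∧ ¬(T ∨ x1))) ∧ ¬(¬(x0 ∧ T) ∨ ((x0 ∧ F) ∨ (F ∧ x1)))
  step 9: (x1 ∧ ¬(T ∨ x1)) ∧ ¬(¬(x0 ∧ T) ∨ ((x0 ∧ F) ∨ (F ∧ x1)))
  step 10: (x1 ∧ (¬T ∧ ¬x1)) ∧ ¬(¬(x0 ∧ T) ∨ ((x0 ∧ F) ∨ (F ∧ x1)))
  step 11: (x1 ∧ (F ∧ ¬x1)) ∧ ¬(¬(x0 ∧ T) ∨ ((x0 ∧ F) ∨ (F ∧ x1)))
  step 12: (x1 ∧ F) ∧ ¬(¬(x0 ∧ T) ∨ ((x0 ∧ F) ∨ (F ∧ x1)))
  step 13: F ∧ ¬(¬(x0 ∧ T) ∨ ((x0 ∧ F) ∨ (F ∧ x1)))
  step 14: F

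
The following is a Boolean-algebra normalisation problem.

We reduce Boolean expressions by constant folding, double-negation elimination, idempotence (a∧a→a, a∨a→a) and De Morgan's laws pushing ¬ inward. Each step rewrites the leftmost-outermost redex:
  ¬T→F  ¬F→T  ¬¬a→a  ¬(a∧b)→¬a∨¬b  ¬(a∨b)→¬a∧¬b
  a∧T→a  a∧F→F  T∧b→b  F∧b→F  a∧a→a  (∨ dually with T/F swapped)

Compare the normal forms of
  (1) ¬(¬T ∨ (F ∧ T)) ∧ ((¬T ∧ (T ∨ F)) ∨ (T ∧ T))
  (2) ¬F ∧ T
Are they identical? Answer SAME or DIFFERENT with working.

Answer: SAME — A ⇓ T, B ⇓ T

Derivation:
Term A:
  start: ¬(¬T ∨ (F ∧ T)) ∧ ((¬T ∧ (T ∨ F)) ∨ (T ∧ T))
  [1] (¬¬T ∧ ¬(F ∧ T)) ∧ ((¬T ∧ (T ∨ F)) ∨ (T ∧ T))
  [2] (T ∧ ¬(F ∧ T)) ∧ ((¬T ∧ (T ∨ F)) ∨ (T ∧ T))
  [3] ¬(F ∧ T) ∧ ((¬T ∧ (T ∨ F)) ∨ (T ∧ T))
  [4] (¬F ∨ ¬T) ∧ ((¬T ∧ (T ∨ F)) ∨ (T ∧ T))
  [5] (T ∨ ¬T) ∧ ((¬T ∧ (T ∨ F)) ∨ (T ∧ T))
  [6] T ∧ ((¬T ∧ (T ∨ F)) ∨ (T ∧ T))
  [7] (¬T ∧ (T ∨ F)) ∨ (T ∧ T)
  [8] (F ∧ (T ∨ F)) ∨ (T ∧ T)
  [9] F ∨ (T ∧ T)
  [10] T ∧ T
  [11] T

Term B:
  start: ¬F ∧ T
  [1] ¬F
  [2] T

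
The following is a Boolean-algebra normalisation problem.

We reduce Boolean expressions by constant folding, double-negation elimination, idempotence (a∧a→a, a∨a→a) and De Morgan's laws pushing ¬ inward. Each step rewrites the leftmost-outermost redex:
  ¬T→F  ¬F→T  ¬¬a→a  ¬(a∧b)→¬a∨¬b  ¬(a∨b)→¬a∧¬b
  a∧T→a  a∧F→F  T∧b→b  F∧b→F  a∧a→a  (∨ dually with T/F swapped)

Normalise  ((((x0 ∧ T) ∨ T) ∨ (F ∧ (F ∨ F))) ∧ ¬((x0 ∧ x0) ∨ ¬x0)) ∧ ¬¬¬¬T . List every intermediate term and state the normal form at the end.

  start: ((((x0 ∧ T) ∨ T) ∨ (F ∧ (F ∨ F))) ∧ ¬((x0 ∧ x0) ∨ ¬x0)) ∧ ¬¬¬¬T
  →1  ((T ∨ (F ∧ (F ∨ F))) ∧ ¬((x0 ∧ x0) ∨ ¬x0)) ∧ ¬¬¬¬T
  →2  (T ∧ ¬((x0 ∧ x0) ∨ ¬x0)) ∧ ¬¬¬¬T
  →3  ¬((x0 ∧ x0) ∨ ¬x0) ∧ ¬¬¬¬T
  →4  (¬(x0 ∧ x0) ∧ ¬¬x0) ∧ ¬¬¬¬T
  →5  ((¬x0 ∨ ¬x0) ∧ ¬¬x0) ∧ ¬¬¬¬T
  →6  (¬x0 ∧ ¬¬x0) ∧ ¬¬¬¬T
  →7  (¬x0 ∧ x0) ∧ ¬¬¬¬T
  →8  (¬x0 ∧ x0) ∧ ¬¬T
  →9  (¬x0 ∧ x0) ∧ T
  →10  ¬x0 ∧ x0

Answer: normal form = ¬x0 ∧ x0  (in 10 steps)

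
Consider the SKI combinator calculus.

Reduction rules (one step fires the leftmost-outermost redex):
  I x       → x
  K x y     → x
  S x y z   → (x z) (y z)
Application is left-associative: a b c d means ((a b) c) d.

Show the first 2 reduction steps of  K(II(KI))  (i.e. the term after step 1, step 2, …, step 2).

  start: K(II(KI))
  step 1: K(I(KI))
  step 2: K(KI)

Answer: after 2 steps: K(KI)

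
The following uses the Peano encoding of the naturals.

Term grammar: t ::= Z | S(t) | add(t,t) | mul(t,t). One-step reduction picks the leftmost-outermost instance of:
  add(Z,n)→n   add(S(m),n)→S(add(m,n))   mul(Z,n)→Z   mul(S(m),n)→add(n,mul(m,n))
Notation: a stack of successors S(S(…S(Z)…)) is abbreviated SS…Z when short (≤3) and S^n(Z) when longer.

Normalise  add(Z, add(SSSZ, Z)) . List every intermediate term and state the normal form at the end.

Answer: normal form = SSSZ  (in 5 steps)

Derivation:
  start: add(Z, add(SSSZ, Z))
  →1  add(SSSZ, Z)
  →2  S(add(SSZ, Z))
  →3  S(S(add(SZ, Z)))
  →4  S(S(S(add(Z, Z))))
  →5  SSSZ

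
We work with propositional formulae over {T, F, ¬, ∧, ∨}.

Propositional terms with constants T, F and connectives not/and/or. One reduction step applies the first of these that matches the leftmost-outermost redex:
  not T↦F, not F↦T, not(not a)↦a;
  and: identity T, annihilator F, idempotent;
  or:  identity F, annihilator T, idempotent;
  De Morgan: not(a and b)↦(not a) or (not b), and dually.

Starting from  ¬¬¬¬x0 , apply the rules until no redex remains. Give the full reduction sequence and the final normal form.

Answer: normal form = x0  (in 2 steps)

Reduction:
  start: ¬¬¬¬x0
  →1  ¬¬x0
  →2  x0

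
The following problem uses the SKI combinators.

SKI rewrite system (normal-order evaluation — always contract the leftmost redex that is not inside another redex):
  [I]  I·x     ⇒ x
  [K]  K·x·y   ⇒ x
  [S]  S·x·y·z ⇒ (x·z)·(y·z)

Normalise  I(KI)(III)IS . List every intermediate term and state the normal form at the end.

Answer: normal form = S  (in 4 steps)

Working:
  start: I(KI)(III)IS
  step 1: KI(III)IS
  step 2: IIS
  step 3: IS
  step 4: S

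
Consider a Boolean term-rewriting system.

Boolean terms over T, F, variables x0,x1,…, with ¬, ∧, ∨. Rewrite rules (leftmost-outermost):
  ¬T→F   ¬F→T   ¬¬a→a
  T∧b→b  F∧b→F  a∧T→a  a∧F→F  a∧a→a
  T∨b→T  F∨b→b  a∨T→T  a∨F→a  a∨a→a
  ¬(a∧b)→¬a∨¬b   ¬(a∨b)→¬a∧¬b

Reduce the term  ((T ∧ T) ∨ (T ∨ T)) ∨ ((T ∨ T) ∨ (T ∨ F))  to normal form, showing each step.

Answer: normal form = T  (in 3 steps)

Derivation:
  start: ((T ∧ T) ∨ (T ∨ T)) ∨ ((T ∨ T) ∨ (T ∨ F))
  →1  (T ∨ (T ∨ T)) ∨ ((T ∨ T) ∨ (T ∨ F))
  →2  T ∨ ((T ∨ T) ∨ (T ∨ F))
  →3  T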